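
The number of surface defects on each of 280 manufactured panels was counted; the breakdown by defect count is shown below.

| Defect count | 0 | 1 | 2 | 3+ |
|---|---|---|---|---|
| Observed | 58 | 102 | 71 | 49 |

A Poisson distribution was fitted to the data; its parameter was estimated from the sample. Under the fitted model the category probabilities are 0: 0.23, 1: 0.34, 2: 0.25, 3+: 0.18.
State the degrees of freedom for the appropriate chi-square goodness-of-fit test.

2

There are k = 4 categories and 1 parameter estimated from the data, so df = 4 − 1 − 1 = 2.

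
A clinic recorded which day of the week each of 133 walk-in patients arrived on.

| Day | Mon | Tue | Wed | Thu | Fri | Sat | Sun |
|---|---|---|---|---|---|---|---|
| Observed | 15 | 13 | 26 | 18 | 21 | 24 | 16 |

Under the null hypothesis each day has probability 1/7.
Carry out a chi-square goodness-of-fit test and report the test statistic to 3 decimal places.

Under H₀ each category has probability 1/7, so each expected count is 133/7 = 19.
Mon: (15 − 19)²/19 = 16/19 = 0.8421
Tue: (13 − 19)²/19 = 36/19 = 1.8947
Wed: (26 − 19)²/19 = 49/19 = 2.5789
Thu: (18 − 19)²/19 = 1/19 = 0.0526
Fri: (21 − 19)²/19 = 4/19 = 0.2105
Sat: (24 − 19)²/19 = 25/19 = 1.3158
Sun: (16 − 19)²/19 = 9/19 = 0.4737
Sum = 7.368

7.368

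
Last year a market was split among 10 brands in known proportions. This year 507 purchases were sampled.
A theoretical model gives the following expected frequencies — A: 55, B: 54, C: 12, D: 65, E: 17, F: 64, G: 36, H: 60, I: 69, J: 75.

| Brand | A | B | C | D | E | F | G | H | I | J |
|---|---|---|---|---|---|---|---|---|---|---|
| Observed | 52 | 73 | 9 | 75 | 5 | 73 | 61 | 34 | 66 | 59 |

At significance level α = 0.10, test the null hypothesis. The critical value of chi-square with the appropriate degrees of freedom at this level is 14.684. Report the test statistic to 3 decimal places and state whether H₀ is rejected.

χ² = (52−55)²/55 + (73−54)²/54 + (9−12)²/12 + (75−65)²/65 + (5−17)²/17 + (73−64)²/64 + (61−36)²/36 + (34−60)²/60 + (66−69)²/69 + (59−75)²/75
   = 0.1636 + 6.6852 + 0.7500 + 1.5385 + 8.4706 + 1.2656 + 17.3611 + 11.2667 + 0.1304 + 3.4133
Sum = 51.045
df = 9. Since 51.045 > 14.684, we reject H₀.

51.045; reject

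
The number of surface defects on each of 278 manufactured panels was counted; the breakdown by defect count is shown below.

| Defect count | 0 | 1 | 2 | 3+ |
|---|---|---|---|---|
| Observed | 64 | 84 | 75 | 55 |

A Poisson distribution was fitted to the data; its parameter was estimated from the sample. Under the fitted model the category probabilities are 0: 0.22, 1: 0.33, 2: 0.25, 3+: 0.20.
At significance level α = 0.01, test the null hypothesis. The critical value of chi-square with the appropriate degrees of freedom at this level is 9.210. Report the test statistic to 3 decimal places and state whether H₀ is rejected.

1.227; do not reject

Expected counts E_i = n·p_i: 278×0.22 = 61.16, 278×0.33 = 91.74, 278×0.25 = 69.5, 278×0.20 = 55.6.
χ² = (64−61.16)²/61.16 + (84−91.74)²/91.74 + (75−69.5)²/69.5 + (55−55.6)²/55.6
   = 0.1319 + 0.6530 + 0.4353 + 0.0065
Sum = 1.227
df = 2. Since 1.227 < 9.210, we do not reject H₀.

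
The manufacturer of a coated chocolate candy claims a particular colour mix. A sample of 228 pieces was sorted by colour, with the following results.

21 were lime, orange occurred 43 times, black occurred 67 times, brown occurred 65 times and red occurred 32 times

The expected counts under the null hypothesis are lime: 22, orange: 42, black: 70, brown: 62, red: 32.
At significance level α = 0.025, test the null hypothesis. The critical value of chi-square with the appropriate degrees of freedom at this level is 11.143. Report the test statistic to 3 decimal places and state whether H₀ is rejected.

0.343; do not reject

cat         O        E   (O−E)²/E
lime       21       22     0.0455
orange     43       42     0.0238
black      67       70     0.1286
brown      65       62     0.1452
red        32       32     0.0000
Sum = 0.343
df = 4. Since 0.343 < 11.143, we do not reject H₀.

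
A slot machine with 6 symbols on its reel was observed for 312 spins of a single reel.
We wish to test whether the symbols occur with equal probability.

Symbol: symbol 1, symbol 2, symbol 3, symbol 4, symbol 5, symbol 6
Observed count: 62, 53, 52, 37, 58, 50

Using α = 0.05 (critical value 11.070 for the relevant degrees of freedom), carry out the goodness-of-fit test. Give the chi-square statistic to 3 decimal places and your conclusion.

7.038; do not reject

Under H₀ each category has probability 1/6, so each expected count is 312/6 = 52.
cat           O        E   (O−E)²/E
symbol 1     62       52     1.9231
symbol 2     53       52     0.0192
symbol 3     52       52     0.0000
symbol 4     37       52     4.3269
symbol 5     58       52     0.6923
symbol 6     50       52     0.0769
Sum = 7.038
df = 5. Since 7.038 < 11.070, we do not reject H₀.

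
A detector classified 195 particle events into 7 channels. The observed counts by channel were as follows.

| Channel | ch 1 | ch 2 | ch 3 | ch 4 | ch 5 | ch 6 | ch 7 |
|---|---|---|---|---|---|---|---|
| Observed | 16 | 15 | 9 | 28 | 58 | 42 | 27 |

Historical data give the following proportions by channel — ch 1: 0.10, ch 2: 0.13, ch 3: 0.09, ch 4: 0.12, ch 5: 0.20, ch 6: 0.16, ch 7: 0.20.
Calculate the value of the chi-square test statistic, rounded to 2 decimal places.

26.61

Expected counts E_i = n·p_i: 195×0.10 = 19.5, 195×0.13 = 25.35, 195×0.09 = 17.55, 195×0.12 = 23.4, 195×0.20 = 39, 195×0.16 = 31.2, 195×0.20 = 39.
ch 1: (16 − 19.5)²/19.5 = 12.25/19.5 = 0.628
ch 2: (15 − 25.35)²/25.35 = 107.1225/25.35 = 4.226
ch 3: (9 − 17.55)²/17.55 = 73.1025/17.55 = 4.165
ch 4: (28 − 23.4)²/23.4 = 21.16/23.4 = 0.904
ch 5: (58 − 39)²/39 = 361/39 = 9.256
ch 6: (42 − 31.2)²/31.2 = 116.64/31.2 = 3.738
ch 7: (27 − 39)²/39 = 144/39 = 3.692
Sum = 26.61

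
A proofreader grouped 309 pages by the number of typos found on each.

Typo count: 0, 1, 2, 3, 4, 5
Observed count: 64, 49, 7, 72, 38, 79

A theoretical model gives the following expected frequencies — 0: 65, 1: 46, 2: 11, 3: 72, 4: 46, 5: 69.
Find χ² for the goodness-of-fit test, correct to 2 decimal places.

4.51

0: (64 − 65)²/65 = 1/65 = 0.015
1: (49 − 46)²/46 = 9/46 = 0.196
2: (7 − 11)²/11 = 16/11 = 1.455
3: (72 − 72)²/72 = 0/72 = 0.000
4: (38 − 46)²/46 = 64/46 = 1.391
5: (79 − 69)²/69 = 100/69 = 1.449
Sum = 4.51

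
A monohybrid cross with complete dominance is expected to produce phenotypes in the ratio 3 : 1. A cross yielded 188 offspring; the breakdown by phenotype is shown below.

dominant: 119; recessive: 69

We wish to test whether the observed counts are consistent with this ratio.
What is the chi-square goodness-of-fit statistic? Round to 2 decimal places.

Ratio total = 4. Expected counts: 188×3/4 = 141, 188×1/4 = 47.
cat            O        E   (O−E)²/E
dominant     119      141      3.433
recessive     69       47     10.298
Sum = 13.73

13.73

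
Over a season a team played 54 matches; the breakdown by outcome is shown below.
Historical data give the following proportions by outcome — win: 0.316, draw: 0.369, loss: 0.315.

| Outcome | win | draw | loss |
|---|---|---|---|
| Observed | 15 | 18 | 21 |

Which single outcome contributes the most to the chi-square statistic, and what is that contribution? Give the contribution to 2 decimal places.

Expected counts E_i = n·p_i: 54×0.316 = 17.064, 54×0.369 = 19.926, 54×0.315 = 17.01.
cat         O        E   (O−E)²/E
win        15   17.064      0.250
draw       18   19.926      0.186
loss       21    17.01      0.936
The largest term is for loss: 0.94.

loss, 0.94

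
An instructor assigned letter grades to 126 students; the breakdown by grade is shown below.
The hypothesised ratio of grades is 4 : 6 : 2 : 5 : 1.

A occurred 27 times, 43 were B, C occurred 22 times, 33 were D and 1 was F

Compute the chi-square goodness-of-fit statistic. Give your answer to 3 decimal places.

9.888

Ratio total = 18. Expected counts: 126×4/18 = 28, 126×6/18 = 42, 126×2/18 = 14, 126×5/18 = 35, 126×1/18 = 7.
A: (27 − 28)²/28 = 1/28 = 0.0357
B: (43 − 42)²/42 = 1/42 = 0.0238
C: (22 − 14)²/14 = 64/14 = 4.5714
D: (33 − 35)²/35 = 4/35 = 0.1143
F: (1 − 7)²/7 = 36/7 = 5.1429
Sum = 9.888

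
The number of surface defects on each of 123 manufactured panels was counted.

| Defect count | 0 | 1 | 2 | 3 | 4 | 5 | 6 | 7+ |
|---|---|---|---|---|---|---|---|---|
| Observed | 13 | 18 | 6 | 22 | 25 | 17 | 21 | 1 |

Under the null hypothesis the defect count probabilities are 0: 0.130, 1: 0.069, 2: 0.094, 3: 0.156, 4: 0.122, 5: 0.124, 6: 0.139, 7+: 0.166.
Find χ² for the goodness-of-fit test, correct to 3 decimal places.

40.524

Expected counts E_i = n·p_i: 123×0.130 = 15.99, 123×0.069 = 8.487, 123×0.094 = 11.562, 123×0.156 = 19.188, 123×0.122 = 15.006, 123×0.124 = 15.252, 123×0.139 = 17.097, 123×0.166 = 20.418.
cat         O        E   (O−E)²/E
0          13    15.99     0.5591
1          18    8.487    10.6630
2           6   11.562     2.6756
3          22   19.188     0.4121
4          25   15.006     6.6560
5          17   15.252     0.2003
6          21   17.097     0.8910
7+          1   20.418    18.4670
Sum = 40.524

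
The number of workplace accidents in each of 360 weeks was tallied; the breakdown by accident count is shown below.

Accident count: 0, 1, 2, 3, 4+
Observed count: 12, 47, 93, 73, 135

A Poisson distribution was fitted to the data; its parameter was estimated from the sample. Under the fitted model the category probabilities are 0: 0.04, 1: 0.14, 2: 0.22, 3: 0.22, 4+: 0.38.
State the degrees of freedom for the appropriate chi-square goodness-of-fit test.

3

There are k = 5 categories and 1 parameter estimated from the data, so df = 5 − 1 − 1 = 3.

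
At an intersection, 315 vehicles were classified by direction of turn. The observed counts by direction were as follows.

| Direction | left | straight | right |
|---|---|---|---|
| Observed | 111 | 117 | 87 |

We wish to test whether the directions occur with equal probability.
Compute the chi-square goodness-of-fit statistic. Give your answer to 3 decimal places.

Under H₀ each category has probability 1/3, so each expected count is 315/3 = 105.
χ² = (111−105)²/105 + (117−105)²/105 + (87−105)²/105
   = 0.3429 + 1.3714 + 3.0857
Sum = 4.800

4.800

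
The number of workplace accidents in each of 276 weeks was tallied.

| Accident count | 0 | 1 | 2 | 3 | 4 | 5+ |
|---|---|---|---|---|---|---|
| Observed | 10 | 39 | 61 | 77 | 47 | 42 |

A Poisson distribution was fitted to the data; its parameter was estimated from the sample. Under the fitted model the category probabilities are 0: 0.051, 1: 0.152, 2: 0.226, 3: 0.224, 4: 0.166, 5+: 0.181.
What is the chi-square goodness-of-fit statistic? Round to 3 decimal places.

Expected counts E_i = n·p_i: 276×0.051 = 14.076, 276×0.152 = 41.952, 276×0.226 = 62.376, 276×0.224 = 61.824, 276×0.166 = 45.816, 276×0.181 = 49.956.
χ² = (10−14.076)²/14.076 + (39−41.952)²/41.952 + (61−62.376)²/62.376 + (77−61.824)²/61.824 + (47−45.816)²/45.816 + (42−49.956)²/49.956
   = 1.1803 + 0.2077 + 0.0304 + 3.7253 + 0.0306 + 1.2671
Sum = 6.441

6.441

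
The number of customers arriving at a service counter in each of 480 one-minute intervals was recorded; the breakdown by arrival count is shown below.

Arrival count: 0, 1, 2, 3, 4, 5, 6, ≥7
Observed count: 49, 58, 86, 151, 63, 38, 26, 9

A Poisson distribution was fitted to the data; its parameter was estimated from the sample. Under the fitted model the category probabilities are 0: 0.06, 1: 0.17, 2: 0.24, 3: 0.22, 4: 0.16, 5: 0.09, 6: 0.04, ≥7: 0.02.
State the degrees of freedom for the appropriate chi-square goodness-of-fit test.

6

There are k = 8 categories and 1 parameter estimated from the data, so df = 8 − 1 − 1 = 6.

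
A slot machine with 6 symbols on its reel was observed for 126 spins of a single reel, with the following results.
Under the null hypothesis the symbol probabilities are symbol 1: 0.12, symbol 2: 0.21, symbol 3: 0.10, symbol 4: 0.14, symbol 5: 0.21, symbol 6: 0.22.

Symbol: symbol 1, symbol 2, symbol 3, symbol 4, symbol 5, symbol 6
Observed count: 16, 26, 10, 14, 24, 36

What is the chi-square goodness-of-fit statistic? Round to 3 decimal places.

4.049

Expected counts E_i = n·p_i: 126×0.12 = 15.12, 126×0.21 = 26.46, 126×0.10 = 12.6, 126×0.14 = 17.64, 126×0.21 = 26.46, 126×0.22 = 27.72.
symbol 1: (16 − 15.12)²/15.12 = 0.7744/15.12 = 0.0512
symbol 2: (26 − 26.46)²/26.46 = 0.2116/26.46 = 0.0080
symbol 3: (10 − 12.6)²/12.6 = 6.76/12.6 = 0.5365
symbol 4: (14 − 17.64)²/17.64 = 13.2496/17.64 = 0.7511
symbol 5: (24 − 26.46)²/26.46 = 6.0516/26.46 = 0.2287
symbol 6: (36 − 27.72)²/27.72 = 68.5584/27.72 = 2.4732
Sum = 4.049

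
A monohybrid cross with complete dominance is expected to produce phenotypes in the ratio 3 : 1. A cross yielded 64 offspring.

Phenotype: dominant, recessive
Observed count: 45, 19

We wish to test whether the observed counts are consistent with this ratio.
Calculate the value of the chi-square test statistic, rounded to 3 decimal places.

0.750

Ratio total = 4. Expected counts: 64×3/4 = 48, 64×1/4 = 16.
χ² = (45−48)²/48 + (19−16)²/16
   = 0.1875 + 0.5625
Sum = 0.750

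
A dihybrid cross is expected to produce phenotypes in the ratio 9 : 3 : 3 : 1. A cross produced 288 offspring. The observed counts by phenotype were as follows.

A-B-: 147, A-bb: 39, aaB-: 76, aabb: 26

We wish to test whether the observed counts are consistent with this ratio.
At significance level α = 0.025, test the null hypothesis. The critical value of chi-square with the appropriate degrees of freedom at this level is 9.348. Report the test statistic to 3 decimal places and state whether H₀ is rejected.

18.074; reject

Ratio total = 16. Expected counts: 288×9/16 = 162, 288×3/16 = 54, 288×3/16 = 54, 288×1/16 = 18.
χ² = (147−162)²/162 + (39−54)²/54 + (76−54)²/54 + (26−18)²/18
   = 1.3889 + 4.1667 + 8.9630 + 3.5556
Sum = 18.074
df = 3. Since 18.074 > 9.348, we reject H₀.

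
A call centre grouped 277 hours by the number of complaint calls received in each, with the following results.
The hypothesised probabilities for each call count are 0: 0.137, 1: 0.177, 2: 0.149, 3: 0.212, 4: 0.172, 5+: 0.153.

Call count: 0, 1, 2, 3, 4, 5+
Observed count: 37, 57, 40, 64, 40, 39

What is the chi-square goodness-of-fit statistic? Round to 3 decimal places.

Expected counts E_i = n·p_i: 277×0.137 = 37.949, 277×0.177 = 49.029, 277×0.149 = 41.273, 277×0.212 = 58.724, 277×0.172 = 47.644, 277×0.153 = 42.381.
cat         O        E   (O−E)²/E
0          37   37.949     0.0237
1          57   49.029     1.2959
2          40   41.273     0.0393
3          64   58.724     0.4740
4          40   47.644     1.2264
5+         39   42.381     0.2697
Sum = 3.329

3.329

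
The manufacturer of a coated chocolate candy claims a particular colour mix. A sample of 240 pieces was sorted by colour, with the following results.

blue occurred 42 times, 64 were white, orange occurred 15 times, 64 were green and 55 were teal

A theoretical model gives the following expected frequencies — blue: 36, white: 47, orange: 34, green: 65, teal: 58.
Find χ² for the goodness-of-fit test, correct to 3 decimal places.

17.937

χ² = (42−36)²/36 + (64−47)²/47 + (15−34)²/34 + (64−65)²/65 + (55−58)²/58
   = 1.0000 + 6.1489 + 10.6176 + 0.0154 + 0.1552
Sum = 17.937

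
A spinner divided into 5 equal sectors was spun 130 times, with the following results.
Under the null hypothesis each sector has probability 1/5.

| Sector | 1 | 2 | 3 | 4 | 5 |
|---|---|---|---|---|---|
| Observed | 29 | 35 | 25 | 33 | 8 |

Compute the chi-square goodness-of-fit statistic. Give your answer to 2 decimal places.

Under H₀ each category has probability 1/5, so each expected count is 130/5 = 26.
χ² = (29−26)²/26 + (35−26)²/26 + (25−26)²/26 + (33−26)²/26 + (8−26)²/26
   = 0.346 + 3.115 + 0.038 + 1.885 + 12.462
Sum = 17.85

17.85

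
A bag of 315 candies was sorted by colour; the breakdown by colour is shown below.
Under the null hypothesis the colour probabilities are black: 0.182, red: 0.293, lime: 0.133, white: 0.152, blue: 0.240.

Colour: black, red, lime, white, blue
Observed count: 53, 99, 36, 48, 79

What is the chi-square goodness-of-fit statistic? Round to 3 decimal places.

1.797

Expected counts E_i = n·p_i: 315×0.182 = 57.33, 315×0.293 = 92.295, 315×0.133 = 41.895, 315×0.152 = 47.88, 315×0.240 = 75.6.
black: (53 − 57.33)²/57.33 = 18.7489/57.33 = 0.3270
red: (99 − 92.295)²/92.295 = 44.957025/92.295 = 0.4871
lime: (36 − 41.895)²/41.895 = 34.751025/41.895 = 0.8295
white: (48 − 47.88)²/47.88 = 0.0144/47.88 = 0.0003
blue: (79 − 75.6)²/75.6 = 11.56/75.6 = 0.1529
Sum = 1.797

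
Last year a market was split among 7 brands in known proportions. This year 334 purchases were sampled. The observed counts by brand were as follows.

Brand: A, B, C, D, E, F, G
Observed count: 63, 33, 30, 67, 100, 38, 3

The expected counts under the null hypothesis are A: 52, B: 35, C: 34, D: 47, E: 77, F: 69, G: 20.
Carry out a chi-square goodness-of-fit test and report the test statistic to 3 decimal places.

46.670

A: (63 − 52)²/52 = 121/52 = 2.3269
B: (33 − 35)²/35 = 4/35 = 0.1143
C: (30 − 34)²/34 = 16/34 = 0.4706
D: (67 − 47)²/47 = 400/47 = 8.5106
E: (100 − 77)²/77 = 529/77 = 6.8701
F: (38 − 69)²/69 = 961/69 = 13.9275
G: (3 − 20)²/20 = 289/20 = 14.4500
Sum = 46.670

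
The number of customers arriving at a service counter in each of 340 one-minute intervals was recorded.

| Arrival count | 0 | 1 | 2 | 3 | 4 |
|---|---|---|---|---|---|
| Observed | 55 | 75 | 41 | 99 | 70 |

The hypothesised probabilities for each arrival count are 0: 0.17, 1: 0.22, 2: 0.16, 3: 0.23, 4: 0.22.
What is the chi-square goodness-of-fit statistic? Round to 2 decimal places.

Expected counts E_i = n·p_i: 340×0.17 = 57.8, 340×0.22 = 74.8, 340×0.16 = 54.4, 340×0.23 = 78.2, 340×0.22 = 74.8.
cat         O        E   (O−E)²/E
0          55     57.8      0.136
1          75     74.8      0.001
2          41     54.4      3.301
3          99     78.2      5.532
4          70     74.8      0.308
Sum = 9.28

9.28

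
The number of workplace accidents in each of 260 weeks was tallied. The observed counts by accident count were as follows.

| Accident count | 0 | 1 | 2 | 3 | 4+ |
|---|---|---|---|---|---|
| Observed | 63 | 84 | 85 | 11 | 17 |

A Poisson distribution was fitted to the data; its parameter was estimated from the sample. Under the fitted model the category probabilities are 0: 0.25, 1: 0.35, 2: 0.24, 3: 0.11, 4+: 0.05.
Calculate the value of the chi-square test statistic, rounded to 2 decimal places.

20.85

Expected counts E_i = n·p_i: 260×0.25 = 65, 260×0.35 = 91, 260×0.24 = 62.4, 260×0.11 = 28.6, 260×0.05 = 13.
χ² = (63−65)²/65 + (84−91)²/91 + (85−62.4)²/62.4 + (11−28.6)²/28.6 + (17−13)²/13
   = 0.062 + 0.538 + 8.185 + 10.831 + 1.231
Sum = 20.85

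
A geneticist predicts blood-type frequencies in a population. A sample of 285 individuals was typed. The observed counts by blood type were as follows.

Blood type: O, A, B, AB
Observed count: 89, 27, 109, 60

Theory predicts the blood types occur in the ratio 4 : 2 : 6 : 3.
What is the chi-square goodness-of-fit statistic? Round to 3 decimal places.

Ratio total = 15. Expected counts: 285×4/15 = 76, 285×2/15 = 38, 285×6/15 = 114, 285×3/15 = 57.
χ² = (89−76)²/76 + (27−38)²/38 + (109−114)²/114 + (60−57)²/57
   = 2.2237 + 3.1842 + 0.2193 + 0.1579
Sum = 5.785

5.785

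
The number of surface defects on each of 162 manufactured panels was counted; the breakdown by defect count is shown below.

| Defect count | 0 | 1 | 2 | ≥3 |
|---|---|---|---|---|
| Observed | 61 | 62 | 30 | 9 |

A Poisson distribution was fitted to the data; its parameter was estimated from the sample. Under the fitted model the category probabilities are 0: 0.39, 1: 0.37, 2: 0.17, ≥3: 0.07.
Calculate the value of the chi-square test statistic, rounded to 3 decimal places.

Expected counts E_i = n·p_i: 162×0.39 = 63.18, 162×0.37 = 59.94, 162×0.17 = 27.54, 162×0.07 = 11.34.
cat         O        E   (O−E)²/E
0          61    63.18     0.0752
1          62    59.94     0.0708
2          30    27.54     0.2197
≥3          9    11.34     0.4829
Sum = 0.849

0.849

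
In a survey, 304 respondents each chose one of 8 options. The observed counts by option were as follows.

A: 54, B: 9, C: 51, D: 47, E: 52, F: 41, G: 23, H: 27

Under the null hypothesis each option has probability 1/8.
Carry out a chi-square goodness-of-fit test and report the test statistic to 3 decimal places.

49.947

Expected count for each of the 8 categories: 304/8 = 38.
cat         O        E   (O−E)²/E
A          54       38     6.7368
B           9       38    22.1316
C          51       38     4.4474
D          47       38     2.1316
E          52       38     5.1579
F          41       38     0.2368
G          23       38     5.9211
H          27       38     3.1842
Sum = 49.947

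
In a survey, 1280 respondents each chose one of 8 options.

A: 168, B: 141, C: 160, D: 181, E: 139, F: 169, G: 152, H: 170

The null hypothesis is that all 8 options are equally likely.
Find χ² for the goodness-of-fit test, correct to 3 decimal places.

9.700

Expected count for each of the 8 categories: 1280/8 = 160.
A: (168 − 160)²/160 = 64/160 = 0.4000
B: (141 − 160)²/160 = 361/160 = 2.2563
C: (160 − 160)²/160 = 0/160 = 0.0000
D: (181 − 160)²/160 = 441/160 = 2.7563
E: (139 − 160)²/160 = 441/160 = 2.7563
F: (169 − 160)²/160 = 81/160 = 0.5063
G: (152 − 160)²/160 = 64/160 = 0.4000
H: (170 − 160)²/160 = 100/160 = 0.6250
Sum = 9.700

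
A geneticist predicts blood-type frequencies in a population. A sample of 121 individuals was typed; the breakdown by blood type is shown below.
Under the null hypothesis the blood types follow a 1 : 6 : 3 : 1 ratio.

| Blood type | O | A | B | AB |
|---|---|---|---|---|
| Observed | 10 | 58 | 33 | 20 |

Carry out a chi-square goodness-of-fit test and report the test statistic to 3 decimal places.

8.424

Ratio total = 11. Expected counts: 121×1/11 = 11, 121×6/11 = 66, 121×3/11 = 33, 121×1/11 = 11.
cat         O        E   (O−E)²/E
O          10       11     0.0909
A          58       66     0.9697
B          33       33     0.0000
AB         20       11     7.3636
Sum = 8.424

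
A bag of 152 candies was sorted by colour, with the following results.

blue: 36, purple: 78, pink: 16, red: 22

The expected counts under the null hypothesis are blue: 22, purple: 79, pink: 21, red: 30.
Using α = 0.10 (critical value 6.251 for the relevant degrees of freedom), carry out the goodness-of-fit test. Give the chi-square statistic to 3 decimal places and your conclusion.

12.246; reject

cat         O        E   (O−E)²/E
blue       36       22     8.9091
purple     78       79     0.0127
pink       16       21     1.1905
red        22       30     2.1333
Sum = 12.246
df = 3. Since 12.246 > 6.251, we reject H₀.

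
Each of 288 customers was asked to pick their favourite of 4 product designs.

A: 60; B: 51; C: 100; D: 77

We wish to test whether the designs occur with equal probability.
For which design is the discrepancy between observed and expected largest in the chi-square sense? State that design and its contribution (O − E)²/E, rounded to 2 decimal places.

Under H₀ each category has probability 1/4, so each expected count is 288/4 = 72.
χ² = (60−72)²/72 + (51−72)²/72 + (100−72)²/72 + (77−72)²/72
   = 2.000 + 6.125 + 10.889 + 0.347
The largest term is for C: 10.89.

C, 10.89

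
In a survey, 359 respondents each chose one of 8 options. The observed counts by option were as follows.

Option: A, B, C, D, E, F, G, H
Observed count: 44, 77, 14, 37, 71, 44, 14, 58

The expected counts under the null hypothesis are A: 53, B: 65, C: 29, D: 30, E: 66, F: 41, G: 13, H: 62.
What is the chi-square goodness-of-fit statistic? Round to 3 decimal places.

14.069

cat         O        E   (O−E)²/E
A          44       53     1.5283
B          77       65     2.2154
C          14       29     7.7586
D          37       30     1.6333
E          71       66     0.3788
F          44       41     0.2195
G          14       13     0.0769
H          58       62     0.2581
Sum = 14.069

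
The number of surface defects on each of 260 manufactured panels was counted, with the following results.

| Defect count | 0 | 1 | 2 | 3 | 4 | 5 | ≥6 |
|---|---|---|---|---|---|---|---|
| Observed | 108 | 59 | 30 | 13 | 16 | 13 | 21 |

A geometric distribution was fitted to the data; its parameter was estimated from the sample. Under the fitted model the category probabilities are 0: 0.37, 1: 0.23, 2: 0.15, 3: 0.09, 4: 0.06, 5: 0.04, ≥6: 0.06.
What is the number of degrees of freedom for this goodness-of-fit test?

There are k = 7 categories and 1 parameter estimated from the data, so df = 7 − 1 − 1 = 5.

5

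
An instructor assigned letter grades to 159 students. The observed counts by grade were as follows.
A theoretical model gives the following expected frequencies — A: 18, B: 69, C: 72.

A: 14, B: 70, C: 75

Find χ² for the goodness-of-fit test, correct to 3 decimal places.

χ² = (14−18)²/18 + (70−69)²/69 + (75−72)²/72
   = 0.8889 + 0.0145 + 0.1250
Sum = 1.028

1.028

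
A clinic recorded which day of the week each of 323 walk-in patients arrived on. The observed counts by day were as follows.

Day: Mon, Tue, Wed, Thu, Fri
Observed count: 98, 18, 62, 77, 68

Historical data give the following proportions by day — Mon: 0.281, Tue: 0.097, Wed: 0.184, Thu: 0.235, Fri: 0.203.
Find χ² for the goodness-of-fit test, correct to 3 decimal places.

6.466

Expected counts E_i = n·p_i: 323×0.281 = 90.763, 323×0.097 = 31.331, 323×0.184 = 59.432, 323×0.235 = 75.905, 323×0.203 = 65.569.
cat         O        E   (O−E)²/E
Mon        98   90.763     0.5770
Tue        18   31.331     5.6722
Wed        62   59.432     0.1110
Thu        77   75.905     0.0158
Fri        68   65.569     0.0901
Sum = 6.466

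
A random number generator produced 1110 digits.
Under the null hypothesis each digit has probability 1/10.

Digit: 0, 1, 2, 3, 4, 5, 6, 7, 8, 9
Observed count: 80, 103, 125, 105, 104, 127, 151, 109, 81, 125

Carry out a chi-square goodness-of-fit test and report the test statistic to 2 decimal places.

Under H₀ each category has probability 1/10, so each expected count is 1110/10 = 111.
0: (80 − 111)²/111 = 961/111 = 8.658
1: (103 − 111)²/111 = 64/111 = 0.577
2: (125 − 111)²/111 = 196/111 = 1.766
3: (105 − 111)²/111 = 36/111 = 0.324
4: (104 − 111)²/111 = 49/111 = 0.441
5: (127 − 111)²/111 = 256/111 = 2.306
6: (151 − 111)²/111 = 1600/111 = 14.414
7: (109 − 111)²/111 = 4/111 = 0.036
8: (81 − 111)²/111 = 900/111 = 8.108
9: (125 − 111)²/111 = 196/111 = 1.766
Sum = 38.40

38.40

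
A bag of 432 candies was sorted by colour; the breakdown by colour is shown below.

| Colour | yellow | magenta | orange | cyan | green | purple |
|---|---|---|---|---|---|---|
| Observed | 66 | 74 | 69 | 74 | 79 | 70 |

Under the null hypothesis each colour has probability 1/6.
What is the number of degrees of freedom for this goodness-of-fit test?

5

There are k = 6 categories and no parameters were estimated from the data, so df = 6 − 1 = 5.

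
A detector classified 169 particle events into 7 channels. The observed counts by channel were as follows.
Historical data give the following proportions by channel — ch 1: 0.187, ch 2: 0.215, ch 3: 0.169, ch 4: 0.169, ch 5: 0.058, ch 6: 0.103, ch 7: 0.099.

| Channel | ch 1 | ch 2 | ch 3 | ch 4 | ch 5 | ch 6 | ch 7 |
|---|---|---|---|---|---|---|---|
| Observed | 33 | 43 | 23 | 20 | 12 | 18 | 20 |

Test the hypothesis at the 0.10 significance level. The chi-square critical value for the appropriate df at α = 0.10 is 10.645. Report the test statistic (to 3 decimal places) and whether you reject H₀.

6.085; do not reject

Expected counts E_i = n·p_i: 169×0.187 = 31.603, 169×0.215 = 36.335, 169×0.169 = 28.561, 169×0.169 = 28.561, 169×0.058 = 9.802, 169×0.103 = 17.407, 169×0.099 = 16.731.
χ² = (33−31.603)²/31.603 + (43−36.335)²/36.335 + (23−28.561)²/28.561 + (20−28.561)²/28.561 + (12−9.802)²/9.802 + (18−17.407)²/17.407 + (20−16.731)²/16.731
   = 0.0618 + 1.2226 + 1.0828 + 2.5661 + 0.4929 + 0.0202 + 0.6387
Sum = 6.085
df = 6. Since 6.085 < 10.645, we do not reject H₀.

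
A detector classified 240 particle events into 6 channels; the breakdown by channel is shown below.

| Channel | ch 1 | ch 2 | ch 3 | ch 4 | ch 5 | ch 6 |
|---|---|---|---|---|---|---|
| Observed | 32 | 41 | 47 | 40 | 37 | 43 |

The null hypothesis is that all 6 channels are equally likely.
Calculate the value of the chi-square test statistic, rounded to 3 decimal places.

3.300

Expected count for each of the 6 categories: 240/6 = 40.
χ² = (32−40)²/40 + (41−40)²/40 + (47−40)²/40 + (40−40)²/40 + (37−40)²/40 + (43−40)²/40
   = 1.6000 + 0.0250 + 1.2250 + 0.0000 + 0.2250 + 0.2250
Sum = 3.300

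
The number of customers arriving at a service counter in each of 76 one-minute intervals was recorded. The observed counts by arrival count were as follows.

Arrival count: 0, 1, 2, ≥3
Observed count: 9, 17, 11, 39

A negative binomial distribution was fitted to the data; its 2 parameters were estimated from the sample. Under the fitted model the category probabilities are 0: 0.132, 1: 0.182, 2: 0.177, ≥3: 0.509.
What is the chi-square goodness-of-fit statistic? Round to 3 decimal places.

Expected counts E_i = n·p_i: 76×0.132 = 10.032, 76×0.182 = 13.832, 76×0.177 = 13.452, 76×0.509 = 38.684.
χ² = (9−10.032)²/10.032 + (17−13.832)²/13.832 + (11−13.452)²/13.452 + (39−38.684)²/38.684
   = 0.1062 + 0.7256 + 0.4469 + 0.0026
Sum = 1.281

1.281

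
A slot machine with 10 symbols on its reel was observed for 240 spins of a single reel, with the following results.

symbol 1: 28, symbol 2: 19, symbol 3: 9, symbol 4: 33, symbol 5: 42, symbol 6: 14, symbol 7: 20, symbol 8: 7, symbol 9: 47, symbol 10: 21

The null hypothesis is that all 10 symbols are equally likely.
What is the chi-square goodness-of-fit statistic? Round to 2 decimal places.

67.25

Expected count for each of the 10 categories: 240/10 = 24.
cat            O        E   (O−E)²/E
symbol 1      28       24      0.667
symbol 2      19       24      1.042
symbol 3       9       24      9.375
symbol 4      33       24      3.375
symbol 5      42       24     13.500
symbol 6      14       24      4.167
symbol 7      20       24      0.667
symbol 8       7       24     12.042
symbol 9      47       24     22.042
symbol 10     21       24      0.375
Sum = 67.25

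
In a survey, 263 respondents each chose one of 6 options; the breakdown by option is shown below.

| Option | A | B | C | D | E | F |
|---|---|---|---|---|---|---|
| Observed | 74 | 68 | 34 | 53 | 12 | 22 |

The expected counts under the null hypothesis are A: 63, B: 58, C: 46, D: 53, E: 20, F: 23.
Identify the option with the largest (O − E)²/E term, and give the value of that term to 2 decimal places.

cat         O        E   (O−E)²/E
A          74       63      1.921
B          68       58      1.724
C          34       46      3.130
D          53       53      0.000
E          12       20      3.200
F          22       23      0.043
The largest term is for E: 3.20.

E, 3.20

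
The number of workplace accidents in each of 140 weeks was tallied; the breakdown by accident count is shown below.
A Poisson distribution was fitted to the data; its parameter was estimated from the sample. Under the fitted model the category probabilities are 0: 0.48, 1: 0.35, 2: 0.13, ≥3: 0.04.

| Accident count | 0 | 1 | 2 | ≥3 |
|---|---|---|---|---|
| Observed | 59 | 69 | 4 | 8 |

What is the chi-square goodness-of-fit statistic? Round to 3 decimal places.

21.272

Expected counts E_i = n·p_i: 140×0.48 = 67.2, 140×0.35 = 49, 140×0.13 = 18.2, 140×0.04 = 5.6.
χ² = (59−67.2)²/67.2 + (69−49)²/49 + (4−18.2)²/18.2 + (8−5.6)²/5.6
   = 1.0006 + 8.1633 + 11.0791 + 1.0286
Sum = 21.272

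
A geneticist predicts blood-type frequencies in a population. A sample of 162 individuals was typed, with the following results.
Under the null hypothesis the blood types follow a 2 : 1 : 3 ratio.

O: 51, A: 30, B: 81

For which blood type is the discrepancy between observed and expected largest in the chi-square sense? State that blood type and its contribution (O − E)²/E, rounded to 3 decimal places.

Ratio total = 6. Expected counts: 162×2/6 = 54, 162×1/6 = 27, 162×3/6 = 81.
χ² = (51−54)²/54 + (30−27)²/27 + (81−81)²/81
   = 0.1667 + 0.3333 + 0.0000
The largest term is for A: 0.333.

A, 0.333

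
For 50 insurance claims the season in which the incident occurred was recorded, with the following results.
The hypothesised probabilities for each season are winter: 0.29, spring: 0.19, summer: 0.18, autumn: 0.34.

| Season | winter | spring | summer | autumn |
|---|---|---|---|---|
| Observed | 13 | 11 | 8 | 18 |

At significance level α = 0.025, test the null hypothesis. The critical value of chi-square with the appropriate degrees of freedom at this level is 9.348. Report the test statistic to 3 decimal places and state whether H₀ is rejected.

0.562; do not reject

Expected counts E_i = n·p_i: 50×0.29 = 14.5, 50×0.19 = 9.5, 50×0.18 = 9, 50×0.34 = 17.
cat         O        E   (O−E)²/E
winter     13     14.5     0.1552
spring     11      9.5     0.2368
summer      8        9     0.1111
autumn     18       17     0.0588
Sum = 0.562
df = 3. Since 0.562 < 9.348, we do not reject H₀.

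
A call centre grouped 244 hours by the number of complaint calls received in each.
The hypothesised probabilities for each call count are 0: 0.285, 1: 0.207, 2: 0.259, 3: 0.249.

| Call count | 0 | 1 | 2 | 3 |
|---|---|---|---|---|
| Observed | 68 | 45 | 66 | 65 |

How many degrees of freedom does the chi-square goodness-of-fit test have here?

3

There are k = 4 categories and no parameters were estimated from the data, so df = 4 − 1 = 3.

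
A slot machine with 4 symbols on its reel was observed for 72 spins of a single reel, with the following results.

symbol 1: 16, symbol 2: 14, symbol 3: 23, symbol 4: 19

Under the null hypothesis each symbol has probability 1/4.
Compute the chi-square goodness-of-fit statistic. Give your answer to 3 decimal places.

2.556

Expected count for each of the 4 categories: 72/4 = 18.
symbol 1: (16 − 18)²/18 = 4/18 = 0.2222
symbol 2: (14 − 18)²/18 = 16/18 = 0.8889
symbol 3: (23 − 18)²/18 = 25/18 = 1.3889
symbol 4: (19 − 18)²/18 = 1/18 = 0.0556
Sum = 2.556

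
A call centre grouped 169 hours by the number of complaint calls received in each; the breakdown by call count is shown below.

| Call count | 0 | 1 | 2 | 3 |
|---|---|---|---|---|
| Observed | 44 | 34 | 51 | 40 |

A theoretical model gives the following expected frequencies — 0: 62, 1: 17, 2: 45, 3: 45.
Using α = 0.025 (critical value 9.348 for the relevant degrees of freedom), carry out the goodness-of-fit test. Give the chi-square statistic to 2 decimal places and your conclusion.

23.58; reject

χ² = (44−62)²/62 + (34−17)²/17 + (51−45)²/45 + (40−45)²/45
   = 5.226 + 17.000 + 0.800 + 0.556
Sum = 23.58
df = 3. Since 23.58 > 9.348, we reject H₀.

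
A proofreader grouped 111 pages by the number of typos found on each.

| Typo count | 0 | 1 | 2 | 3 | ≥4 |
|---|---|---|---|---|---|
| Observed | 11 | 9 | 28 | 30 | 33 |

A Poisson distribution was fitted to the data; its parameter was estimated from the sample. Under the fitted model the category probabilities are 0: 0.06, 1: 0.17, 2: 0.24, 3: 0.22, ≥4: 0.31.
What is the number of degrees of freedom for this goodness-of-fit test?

3

There are k = 5 categories and 1 parameter estimated from the data, so df = 5 − 1 − 1 = 3.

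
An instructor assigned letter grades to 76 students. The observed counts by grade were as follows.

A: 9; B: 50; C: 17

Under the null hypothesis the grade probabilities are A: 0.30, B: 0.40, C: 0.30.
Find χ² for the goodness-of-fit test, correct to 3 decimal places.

22.465

Expected counts E_i = n·p_i: 76×0.30 = 22.8, 76×0.40 = 30.4, 76×0.30 = 22.8.
cat         O        E   (O−E)²/E
A           9     22.8     8.3526
B          50     30.4    12.6368
C          17     22.8     1.4754
Sum = 22.465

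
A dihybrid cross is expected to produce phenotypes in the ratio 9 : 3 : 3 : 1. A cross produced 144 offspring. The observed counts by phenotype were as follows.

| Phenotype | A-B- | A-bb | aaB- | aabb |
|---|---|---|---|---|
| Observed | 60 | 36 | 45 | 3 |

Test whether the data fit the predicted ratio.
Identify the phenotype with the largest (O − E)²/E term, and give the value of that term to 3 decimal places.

aaB-, 12.000

Ratio total = 16. Expected counts: 144×9/16 = 81, 144×3/16 = 27, 144×3/16 = 27, 144×1/16 = 9.
χ² = (60−81)²/81 + (36−27)²/27 + (45−27)²/27 + (3−9)²/9
   = 5.4444 + 3.0000 + 12.0000 + 4.0000
The largest term is for aaB-: 12.000.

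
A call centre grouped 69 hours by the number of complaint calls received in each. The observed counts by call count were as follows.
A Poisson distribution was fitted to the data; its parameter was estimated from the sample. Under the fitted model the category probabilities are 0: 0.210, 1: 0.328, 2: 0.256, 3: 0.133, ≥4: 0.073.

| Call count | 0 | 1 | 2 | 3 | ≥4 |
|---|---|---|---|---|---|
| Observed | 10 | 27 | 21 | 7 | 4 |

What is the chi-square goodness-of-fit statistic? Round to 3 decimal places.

3.594

Expected counts E_i = n·p_i: 69×0.210 = 14.49, 69×0.328 = 22.632, 69×0.256 = 17.664, 69×0.133 = 9.177, 69×0.073 = 5.037.
0: (10 − 14.49)²/14.49 = 20.1601/14.49 = 1.3913
1: (27 − 22.632)²/22.632 = 19.079424/22.632 = 0.8430
2: (21 − 17.664)²/17.664 = 11.128896/17.664 = 0.6300
3: (7 − 9.177)²/9.177 = 4.739329/9.177 = 0.5164
≥4: (4 − 5.037)²/5.037 = 1.075369/5.037 = 0.2135
Sum = 3.594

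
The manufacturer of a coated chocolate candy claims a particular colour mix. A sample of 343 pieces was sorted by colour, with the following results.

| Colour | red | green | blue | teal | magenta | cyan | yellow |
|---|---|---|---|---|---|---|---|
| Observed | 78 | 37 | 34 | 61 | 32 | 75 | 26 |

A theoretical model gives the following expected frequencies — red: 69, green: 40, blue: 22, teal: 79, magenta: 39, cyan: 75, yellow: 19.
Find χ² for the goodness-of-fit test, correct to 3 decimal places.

χ² = (78−69)²/69 + (37−40)²/40 + (34−22)²/22 + (61−79)²/79 + (32−39)²/39 + (75−75)²/75 + (26−19)²/19
   = 1.1739 + 0.2250 + 6.5455 + 4.1013 + 1.2564 + 0.0000 + 2.5789
Sum = 15.881

15.881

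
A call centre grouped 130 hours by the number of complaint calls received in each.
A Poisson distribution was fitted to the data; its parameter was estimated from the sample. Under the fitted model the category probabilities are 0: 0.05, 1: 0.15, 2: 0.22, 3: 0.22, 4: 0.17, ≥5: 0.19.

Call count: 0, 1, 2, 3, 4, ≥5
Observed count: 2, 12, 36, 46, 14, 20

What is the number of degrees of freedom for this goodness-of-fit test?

There are k = 6 categories and 1 parameter estimated from the data, so df = 6 − 1 − 1 = 4.

4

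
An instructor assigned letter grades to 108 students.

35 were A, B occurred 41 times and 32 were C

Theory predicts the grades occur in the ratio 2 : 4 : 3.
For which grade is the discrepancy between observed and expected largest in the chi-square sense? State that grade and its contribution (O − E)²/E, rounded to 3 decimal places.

Ratio total = 9. Expected counts: 108×2/9 = 24, 108×4/9 = 48, 108×3/9 = 36.
χ² = (35−24)²/24 + (41−48)²/48 + (32−36)²/36
   = 5.0417 + 1.0208 + 0.4444
The largest term is for A: 5.042.

A, 5.042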